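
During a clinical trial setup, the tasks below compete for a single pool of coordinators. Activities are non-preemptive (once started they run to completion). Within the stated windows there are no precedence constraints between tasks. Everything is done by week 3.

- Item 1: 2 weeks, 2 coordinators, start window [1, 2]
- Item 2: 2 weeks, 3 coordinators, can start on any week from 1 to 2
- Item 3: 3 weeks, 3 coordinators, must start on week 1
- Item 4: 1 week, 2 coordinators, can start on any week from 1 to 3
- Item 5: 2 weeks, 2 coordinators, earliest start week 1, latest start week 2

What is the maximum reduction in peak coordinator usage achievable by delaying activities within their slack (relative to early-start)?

Early-start peak: w1:12  w2:10  w3:3 ⇒ 12.
Leveled (Item 1@1, Item 2@1, Item 3@1, Item 4@1, Item 5@2): w1:10  w2:10  w3:5 ⇒ 10.
Reduction 12 − 10 = 2.

2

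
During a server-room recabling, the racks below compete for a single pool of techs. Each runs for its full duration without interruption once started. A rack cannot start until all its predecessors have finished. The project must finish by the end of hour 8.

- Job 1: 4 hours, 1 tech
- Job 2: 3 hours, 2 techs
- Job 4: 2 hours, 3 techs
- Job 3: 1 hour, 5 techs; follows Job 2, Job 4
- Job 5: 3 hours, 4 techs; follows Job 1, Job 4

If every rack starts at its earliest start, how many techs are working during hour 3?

3

At early start, hour 3 has: Job 1, Job 2.
Demand: 1 + 2 = 3.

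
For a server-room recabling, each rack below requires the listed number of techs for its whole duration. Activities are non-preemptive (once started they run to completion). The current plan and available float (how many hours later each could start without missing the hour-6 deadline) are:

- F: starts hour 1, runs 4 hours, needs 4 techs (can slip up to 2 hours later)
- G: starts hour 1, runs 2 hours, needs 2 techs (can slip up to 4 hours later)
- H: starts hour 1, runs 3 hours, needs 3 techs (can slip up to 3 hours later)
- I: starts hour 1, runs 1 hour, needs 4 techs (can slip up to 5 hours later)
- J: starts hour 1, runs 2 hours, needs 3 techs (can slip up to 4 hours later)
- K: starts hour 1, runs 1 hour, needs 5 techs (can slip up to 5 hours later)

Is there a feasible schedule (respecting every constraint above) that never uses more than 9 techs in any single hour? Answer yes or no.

Schedule F@1, G@1, H@1, I@4, J@5, K@5: h1:9  h2:9  h3:7  h4:8  h5:8  h6:3 — peak 9 ≤ 9.

yes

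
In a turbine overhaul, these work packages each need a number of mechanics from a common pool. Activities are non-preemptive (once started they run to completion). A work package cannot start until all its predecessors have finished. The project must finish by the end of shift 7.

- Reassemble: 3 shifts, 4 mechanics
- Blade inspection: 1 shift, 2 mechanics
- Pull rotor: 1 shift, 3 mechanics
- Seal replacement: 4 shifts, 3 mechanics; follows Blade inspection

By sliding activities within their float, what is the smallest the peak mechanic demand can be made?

6

Early-start (Reassemble@1, Blade inspection@1, Pull rotor@1, Seal replacement@2) gives peak 9: s1:9  s2:7  s3:7  s4:3  s5:3  s6:0  s7:0.
Shift Pull rotor→4, Seal replacement→4.
Schedule Reassemble@1, Blade inspection@1, Pull rotor@4, Seal replacement@4: s1:6  s2:4  s3:4  s4:6  s5:3  s6:3  s7:3 — peak 6.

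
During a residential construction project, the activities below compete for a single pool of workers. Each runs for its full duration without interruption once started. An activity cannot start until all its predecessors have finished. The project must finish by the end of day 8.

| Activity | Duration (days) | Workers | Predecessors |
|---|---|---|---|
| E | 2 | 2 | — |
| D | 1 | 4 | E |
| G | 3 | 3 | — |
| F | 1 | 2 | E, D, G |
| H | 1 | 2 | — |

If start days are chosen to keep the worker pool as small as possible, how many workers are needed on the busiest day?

4

Early-start (E@1, D@3, G@1, F@4, H@1) gives peak 7: d1:7  d2:5  d3:7  d4:2  d5:0  d6:0  d7:0  d8:0.
Shift G→4, F→7.
Schedule E@1, D@3, G@4, F@7, H@1: d1:4  d2:2  d3:4  d4:3  d5:3  d6:3  d7:2  d8:0 — peak 4.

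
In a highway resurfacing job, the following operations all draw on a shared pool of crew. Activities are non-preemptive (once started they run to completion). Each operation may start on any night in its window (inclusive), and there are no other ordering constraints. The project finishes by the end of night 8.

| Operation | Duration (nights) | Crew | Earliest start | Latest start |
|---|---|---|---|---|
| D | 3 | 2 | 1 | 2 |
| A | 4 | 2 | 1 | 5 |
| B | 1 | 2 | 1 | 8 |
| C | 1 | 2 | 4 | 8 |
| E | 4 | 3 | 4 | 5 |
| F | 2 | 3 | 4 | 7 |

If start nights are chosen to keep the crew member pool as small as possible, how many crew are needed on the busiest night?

Early-start (D@1, A@1, B@1, C@4, E@4, F@4) gives peak 10: n1:6  n2:4  n3:4  n4:10  n5:6  n6:3  n7:3  n8:0.
Shift E→5, F→5.
Schedule D@1, A@1, B@1, C@4, E@5, F@5: n1:6  n2:4  n3:4  n4:4  n5:6  n6:6  n7:3  n8:3 — peak 6.

6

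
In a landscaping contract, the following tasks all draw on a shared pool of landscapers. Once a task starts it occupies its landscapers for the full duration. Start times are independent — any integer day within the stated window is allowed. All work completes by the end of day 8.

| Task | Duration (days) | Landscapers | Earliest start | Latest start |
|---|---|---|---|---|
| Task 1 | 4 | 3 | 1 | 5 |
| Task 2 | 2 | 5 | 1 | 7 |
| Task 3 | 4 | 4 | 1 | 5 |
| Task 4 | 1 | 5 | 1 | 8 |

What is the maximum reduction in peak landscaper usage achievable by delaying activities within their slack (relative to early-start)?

Early-start peak: d1:17  d2:12  d3:7  d4:7  d5:0  d6:0  d7:0  d8:0 ⇒ 17.
Leveled (Task 1@1, Task 2@5, Task 3@1, Task 4@7): d1:7  d2:7  d3:7  d4:7  d5:5  d6:5  d7:5  d8:0 ⇒ 7.
Reduction 17 − 7 = 10.

10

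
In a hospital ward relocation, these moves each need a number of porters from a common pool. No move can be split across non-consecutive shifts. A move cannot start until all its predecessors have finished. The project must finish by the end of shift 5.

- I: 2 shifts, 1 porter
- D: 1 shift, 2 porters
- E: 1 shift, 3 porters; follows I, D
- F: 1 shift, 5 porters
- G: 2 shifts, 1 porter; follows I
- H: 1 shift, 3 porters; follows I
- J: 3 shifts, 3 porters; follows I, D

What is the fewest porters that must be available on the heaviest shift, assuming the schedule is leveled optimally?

7

Early-start (I@1, D@1, E@3, F@1, G@3, H@3, J@3) gives peak 10: s1:8  s2:1  s3:10  s4:4  s5:3.
Shift F→2, H→4.
Schedule I@1, D@1, E@3, F@2, G@3, H@4, J@3: s1:3  s2:6  s3:7  s4:7  s5:3 — peak 7.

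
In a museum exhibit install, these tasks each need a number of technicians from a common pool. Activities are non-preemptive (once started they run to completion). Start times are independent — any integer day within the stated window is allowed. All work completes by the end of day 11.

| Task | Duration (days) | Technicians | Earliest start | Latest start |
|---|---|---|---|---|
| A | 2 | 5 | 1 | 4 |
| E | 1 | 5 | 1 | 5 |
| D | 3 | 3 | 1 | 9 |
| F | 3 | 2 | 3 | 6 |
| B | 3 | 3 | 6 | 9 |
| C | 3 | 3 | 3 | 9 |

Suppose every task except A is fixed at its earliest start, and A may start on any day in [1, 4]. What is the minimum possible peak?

A@1: d1:13  d2:8  d3:8  d4:5  d5:5  d6:3  d7:3  d8:3  d9:0  d10:0  d11:0 → peak 13
A@2: d1:8  d2:8  d3:13  d4:5  d5:5  d6:3  d7:3  d8:3  d9:0  d10:0  d11:0 → peak 13
A@3: d1:8  d2:3  d3:13  d4:10  d5:5  d6:3  d7:3  d8:3  d9:0  d10:0  d11:0 → peak 13
A@4: d1:8  d2:3  d3:8  d4:10  d5:10  d6:3  d7:3  d8:3  d9:0  d10:0  d11:0 → peak 10
Best is A@4, peak 10.

10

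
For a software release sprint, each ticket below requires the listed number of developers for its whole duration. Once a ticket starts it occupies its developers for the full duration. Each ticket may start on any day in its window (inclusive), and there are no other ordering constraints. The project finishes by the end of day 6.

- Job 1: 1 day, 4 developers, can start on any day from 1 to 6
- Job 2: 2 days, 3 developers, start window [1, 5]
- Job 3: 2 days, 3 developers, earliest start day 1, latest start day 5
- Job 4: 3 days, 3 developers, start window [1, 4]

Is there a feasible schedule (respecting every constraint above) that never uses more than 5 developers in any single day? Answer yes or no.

no

The minimum achievable peak is 6; 5 < 6, so no feasible schedule stays within the cap.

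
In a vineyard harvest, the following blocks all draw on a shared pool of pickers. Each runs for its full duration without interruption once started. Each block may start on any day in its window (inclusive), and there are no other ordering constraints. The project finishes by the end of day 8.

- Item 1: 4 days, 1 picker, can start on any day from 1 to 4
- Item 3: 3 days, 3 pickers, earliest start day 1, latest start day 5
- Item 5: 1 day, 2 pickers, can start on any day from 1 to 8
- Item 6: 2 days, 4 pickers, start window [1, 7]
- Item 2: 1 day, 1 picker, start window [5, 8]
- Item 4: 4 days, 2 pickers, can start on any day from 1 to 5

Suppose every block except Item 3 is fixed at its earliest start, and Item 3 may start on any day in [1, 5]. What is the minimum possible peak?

Item 3@1: d1:12  d2:10  d3:6  d4:3  d5:1  d6:0  d7:0  d8:0 → peak 12
Item 3@2: d1:9  d2:10  d3:6  d4:6  d5:1  d6:0  d7:0  d8:0 → peak 10
Item 3@3: d1:9  d2:7  d3:6  d4:6  d5:4  d6:0  d7:0  d8:0 → peak 9
Item 3@4: d1:9  d2:7  d3:3  d4:6  d5:4  d6:3  d7:0  d8:0 → peak 9
Item 3@5: d1:9  d2:7  d3:3  d4:3  d5:4  d6:3  d7:3  d8:0 → peak 9
Best is Item 3@3, peak 9.

9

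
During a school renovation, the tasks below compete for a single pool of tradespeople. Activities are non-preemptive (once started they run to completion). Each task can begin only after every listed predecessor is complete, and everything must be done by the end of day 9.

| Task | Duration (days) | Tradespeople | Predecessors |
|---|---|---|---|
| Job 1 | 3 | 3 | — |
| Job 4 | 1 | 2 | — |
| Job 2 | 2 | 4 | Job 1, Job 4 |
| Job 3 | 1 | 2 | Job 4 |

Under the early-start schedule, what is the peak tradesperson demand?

5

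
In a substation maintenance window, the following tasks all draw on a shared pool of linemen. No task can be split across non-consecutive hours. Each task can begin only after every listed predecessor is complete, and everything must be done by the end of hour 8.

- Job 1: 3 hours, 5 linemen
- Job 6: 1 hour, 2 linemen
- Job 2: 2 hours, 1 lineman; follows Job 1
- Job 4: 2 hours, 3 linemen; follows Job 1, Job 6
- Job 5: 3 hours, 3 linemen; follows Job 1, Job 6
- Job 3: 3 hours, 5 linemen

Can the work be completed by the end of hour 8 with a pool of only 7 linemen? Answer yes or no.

no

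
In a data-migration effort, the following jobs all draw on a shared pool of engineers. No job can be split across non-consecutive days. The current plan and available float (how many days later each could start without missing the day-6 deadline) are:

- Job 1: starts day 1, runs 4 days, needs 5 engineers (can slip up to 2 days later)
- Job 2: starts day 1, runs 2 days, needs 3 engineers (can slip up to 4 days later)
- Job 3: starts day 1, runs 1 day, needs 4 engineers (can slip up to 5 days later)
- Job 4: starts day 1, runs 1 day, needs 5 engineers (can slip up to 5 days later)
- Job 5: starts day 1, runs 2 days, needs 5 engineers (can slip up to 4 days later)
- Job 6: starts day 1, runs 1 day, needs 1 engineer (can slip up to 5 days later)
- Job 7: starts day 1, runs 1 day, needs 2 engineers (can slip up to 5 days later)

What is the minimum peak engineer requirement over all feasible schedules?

10

Early-start (Job 1@1, Job 2@1, Job 3@1, Job 4@1, Job 5@1, Job 6@1, Job 7@1) gives peak 25: d1:25  d2:13  d3:5  d4:5  d5:0  d6:0.
Shift Job 3→3, Job 4→4, Job 5→5, Job 7→2.
Schedule Job 1@1, Job 2@1, Job 3@3, Job 4@4, Job 5@5, Job 6@1, Job 7@2: d1:9  d2:10  d3:9  d4:10  d5:5  d6:5 — peak 10.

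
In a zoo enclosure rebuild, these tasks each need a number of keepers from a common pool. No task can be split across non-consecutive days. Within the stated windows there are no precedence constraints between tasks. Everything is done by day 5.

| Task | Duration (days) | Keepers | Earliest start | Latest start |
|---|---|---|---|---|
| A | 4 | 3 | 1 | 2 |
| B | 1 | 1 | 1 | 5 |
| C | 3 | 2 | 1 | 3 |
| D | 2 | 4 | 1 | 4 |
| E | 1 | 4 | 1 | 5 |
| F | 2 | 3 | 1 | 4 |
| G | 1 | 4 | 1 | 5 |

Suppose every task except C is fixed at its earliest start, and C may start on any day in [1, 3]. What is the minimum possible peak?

19

C@1: d1:21  d2:12  d3:5  d4:3  d5:0 → peak 21
C@2: d1:19  d2:12  d3:5  d4:5  d5:0 → peak 19
C@3: d1:19  d2:10  d3:5  d4:5  d5:2 → peak 19
Best is C@2, peak 19.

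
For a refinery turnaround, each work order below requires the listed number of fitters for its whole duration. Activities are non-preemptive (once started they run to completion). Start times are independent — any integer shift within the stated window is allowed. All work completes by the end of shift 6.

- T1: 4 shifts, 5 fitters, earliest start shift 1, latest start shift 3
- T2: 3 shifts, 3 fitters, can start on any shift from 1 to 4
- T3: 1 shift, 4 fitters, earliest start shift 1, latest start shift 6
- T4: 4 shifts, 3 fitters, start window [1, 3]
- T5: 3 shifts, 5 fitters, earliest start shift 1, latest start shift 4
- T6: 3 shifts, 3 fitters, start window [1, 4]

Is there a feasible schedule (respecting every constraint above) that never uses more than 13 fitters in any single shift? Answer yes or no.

no

The minimum achievable peak is 14; 13 < 14, so no feasible schedule stays within the cap.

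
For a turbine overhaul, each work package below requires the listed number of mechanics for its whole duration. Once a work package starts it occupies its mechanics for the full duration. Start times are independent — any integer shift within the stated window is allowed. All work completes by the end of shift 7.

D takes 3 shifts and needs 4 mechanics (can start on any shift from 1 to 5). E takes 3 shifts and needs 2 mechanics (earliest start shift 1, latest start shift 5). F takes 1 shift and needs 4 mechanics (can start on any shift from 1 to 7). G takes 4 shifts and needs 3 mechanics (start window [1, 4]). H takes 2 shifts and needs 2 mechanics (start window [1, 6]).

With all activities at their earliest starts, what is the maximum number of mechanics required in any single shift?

15

Early-start schedule: D@1, E@1, F@1, G@1, H@1.
Load per shift: shift 1: 15, shift 2: 11, shift 3: 9, shift 4: 3, shift 5: 0, shift 6: 0, shift 7: 0.
Peak is 15.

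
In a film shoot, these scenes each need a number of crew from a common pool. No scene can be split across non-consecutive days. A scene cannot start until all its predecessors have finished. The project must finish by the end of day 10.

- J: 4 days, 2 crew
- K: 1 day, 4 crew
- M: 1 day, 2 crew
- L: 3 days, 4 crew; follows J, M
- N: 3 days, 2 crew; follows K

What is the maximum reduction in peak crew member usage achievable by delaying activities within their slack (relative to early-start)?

4

Early-start peak: d1:8  d2:4  d3:4  d4:4  d5:4  d6:4  d7:4  d8:0  d9:0  d10:0 ⇒ 8.
Leveled (J@2, K@1, M@2, L@6, N@3): d1:4  d2:4  d3:4  d4:4  d5:4  d6:4  d7:4  d8:4  d9:0  d10:0 ⇒ 4.
Reduction 8 − 4 = 4.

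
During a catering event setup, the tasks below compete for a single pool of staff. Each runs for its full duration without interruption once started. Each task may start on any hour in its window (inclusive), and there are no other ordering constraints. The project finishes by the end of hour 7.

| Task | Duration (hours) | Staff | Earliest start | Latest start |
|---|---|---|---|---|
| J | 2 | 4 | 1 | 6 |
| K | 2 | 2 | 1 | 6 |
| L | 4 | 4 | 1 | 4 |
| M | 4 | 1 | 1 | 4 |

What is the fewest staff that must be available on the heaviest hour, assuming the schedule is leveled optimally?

Early-start (J@1, K@1, L@1, M@1) gives peak 11: h1:11  h2:11  h3:5  h4:5  h5:0  h6:0  h7:0.
Shift L→3, M→3.
Schedule J@1, K@1, L@3, M@3: h1:6  h2:6  h3:5  h4:5  h5:5  h6:5  h7:0 — peak 6.

6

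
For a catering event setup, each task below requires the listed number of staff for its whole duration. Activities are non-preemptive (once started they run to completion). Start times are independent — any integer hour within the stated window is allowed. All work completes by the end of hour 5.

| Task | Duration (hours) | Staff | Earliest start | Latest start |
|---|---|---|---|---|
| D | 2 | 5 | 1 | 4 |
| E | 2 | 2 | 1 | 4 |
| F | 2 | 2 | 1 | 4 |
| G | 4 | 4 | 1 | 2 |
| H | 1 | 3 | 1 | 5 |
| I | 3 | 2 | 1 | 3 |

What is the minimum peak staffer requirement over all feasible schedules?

Early-start (D@1, E@1, F@1, G@1, H@1, I@1) gives peak 18: h1:18  h2:15  h3:6  h4:4  h5:0.
Shift E→3, F→3, H→5, I→3.
Schedule D@1, E@3, F@3, G@1, H@5, I@3: h1:9  h2:9  h3:10  h4:10  h5:5 — peak 10.

10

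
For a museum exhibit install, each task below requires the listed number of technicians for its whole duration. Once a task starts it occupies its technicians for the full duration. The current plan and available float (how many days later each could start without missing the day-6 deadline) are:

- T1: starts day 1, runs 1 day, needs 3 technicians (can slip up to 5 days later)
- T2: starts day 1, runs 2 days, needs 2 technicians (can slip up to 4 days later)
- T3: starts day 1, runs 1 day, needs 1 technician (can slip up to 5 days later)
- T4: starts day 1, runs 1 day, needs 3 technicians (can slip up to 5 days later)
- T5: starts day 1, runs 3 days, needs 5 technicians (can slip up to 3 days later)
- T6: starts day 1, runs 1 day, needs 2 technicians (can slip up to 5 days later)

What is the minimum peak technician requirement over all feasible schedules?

5

Early-start (T1@1, T2@1, T3@1, T4@1, T5@1, T6@1) gives peak 16: d1:16  d2:7  d3:5  d4:0  d5:0  d6:0.
Shift T3→2, T4→3, T5→4, T6→2.
Schedule T1@1, T2@1, T3@2, T4@3, T5@4, T6@2: d1:5  d2:5  d3:3  d4:5  d5:5  d6:5 — peak 5.
Total technician-days = 28 over 6 days ⇒ peak ≥ ⌈28/6⌉ = 5, so 5 is optimal.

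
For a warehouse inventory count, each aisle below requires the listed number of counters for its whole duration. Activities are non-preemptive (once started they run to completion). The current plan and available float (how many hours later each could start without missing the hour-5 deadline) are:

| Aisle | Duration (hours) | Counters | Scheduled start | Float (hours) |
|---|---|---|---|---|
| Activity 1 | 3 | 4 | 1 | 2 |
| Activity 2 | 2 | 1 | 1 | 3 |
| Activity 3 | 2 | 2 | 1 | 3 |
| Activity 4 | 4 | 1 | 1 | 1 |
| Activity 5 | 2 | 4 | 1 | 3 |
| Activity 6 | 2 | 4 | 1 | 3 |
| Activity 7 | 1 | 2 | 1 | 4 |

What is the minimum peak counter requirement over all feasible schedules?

Early-start (Activity 1@1, Activity 2@1, Activity 3@1, Activity 4@1, Activity 5@1, Activity 6@1, Activity 7@1) gives peak 18: h1:18  h2:16  h3:5  h4:1  h5:0.
Shift Activity 5→3, Activity 6→4, Activity 7→5.
Schedule Activity 1@1, Activity 2@1, Activity 3@1, Activity 4@1, Activity 5@3, Activity 6@4, Activity 7@5: h1:8  h2:8  h3:9  h4:9  h5:6 — peak 9.

9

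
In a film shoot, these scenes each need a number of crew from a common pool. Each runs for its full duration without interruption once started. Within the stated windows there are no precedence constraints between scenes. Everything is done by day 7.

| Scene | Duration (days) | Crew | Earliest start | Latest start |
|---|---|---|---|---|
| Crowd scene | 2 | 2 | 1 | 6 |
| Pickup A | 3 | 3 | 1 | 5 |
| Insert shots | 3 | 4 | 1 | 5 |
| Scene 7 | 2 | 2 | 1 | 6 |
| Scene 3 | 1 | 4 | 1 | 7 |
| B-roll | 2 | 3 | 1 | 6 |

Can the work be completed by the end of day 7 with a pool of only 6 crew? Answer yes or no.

Schedule Crowd scene@1, Pickup A@2, Insert shots@5, Scene 7@5, Scene 3@1, B-roll@3: d1:6  d2:5  d3:6  d4:6  d5:6  d6:6  d7:4 — peak 6 ≤ 6.

yes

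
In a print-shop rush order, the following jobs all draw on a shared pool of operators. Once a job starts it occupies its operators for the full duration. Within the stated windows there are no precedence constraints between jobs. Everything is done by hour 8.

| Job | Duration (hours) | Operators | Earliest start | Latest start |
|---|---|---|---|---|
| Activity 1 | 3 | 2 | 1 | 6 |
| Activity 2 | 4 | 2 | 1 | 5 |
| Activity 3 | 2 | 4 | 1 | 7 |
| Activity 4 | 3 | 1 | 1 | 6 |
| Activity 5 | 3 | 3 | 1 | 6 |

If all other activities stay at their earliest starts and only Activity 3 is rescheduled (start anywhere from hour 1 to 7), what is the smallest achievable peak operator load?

Activity 3@1: h1:12  h2:12  h3:8  h4:2  h5:0  h6:0  h7:0  h8:0 → peak 12
Activity 3@2: h1:8  h2:12  h3:12  h4:2  h5:0  h6:0  h7:0  h8:0 → peak 12
Activity 3@3: h1:8  h2:8  h3:12  h4:6  h5:0  h6:0  h7:0  h8:0 → peak 12
Activity 3@4: h1:8  h2:8  h3:8  h4:6  h5:4  h6:0  h7:0  h8:0 → peak 8
Activity 3@5: h1:8  h2:8  h3:8  h4:2  h5:4  h6:4  h7:0  h8:0 → peak 8
Activity 3@6: h1:8  h2:8  h3:8  h4:2  h5:0  h6:4  h7:4  h8:0 → peak 8
Activity 3@7: h1:8  h2:8  h3:8  h4:2  h5:0  h6:0  h7:4  h8:4 → peak 8
Best is Activity 3@4, peak 8.

8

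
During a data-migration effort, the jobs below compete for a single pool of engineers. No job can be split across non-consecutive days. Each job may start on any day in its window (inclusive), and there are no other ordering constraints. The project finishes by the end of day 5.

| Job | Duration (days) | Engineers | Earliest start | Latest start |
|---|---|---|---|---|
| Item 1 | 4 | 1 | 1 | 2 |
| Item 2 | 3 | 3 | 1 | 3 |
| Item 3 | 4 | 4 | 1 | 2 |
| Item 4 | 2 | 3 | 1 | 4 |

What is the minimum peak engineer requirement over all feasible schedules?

Early-start (Item 1@1, Item 2@1, Item 3@1, Item 4@1) gives peak 11: d1:11  d2:11  d3:8  d4:5  d5:0.
Shift Item 4→4.
Schedule Item 1@1, Item 2@1, Item 3@1, Item 4@4: d1:8  d2:8  d3:8  d4:8  d5:3 — peak 8.

8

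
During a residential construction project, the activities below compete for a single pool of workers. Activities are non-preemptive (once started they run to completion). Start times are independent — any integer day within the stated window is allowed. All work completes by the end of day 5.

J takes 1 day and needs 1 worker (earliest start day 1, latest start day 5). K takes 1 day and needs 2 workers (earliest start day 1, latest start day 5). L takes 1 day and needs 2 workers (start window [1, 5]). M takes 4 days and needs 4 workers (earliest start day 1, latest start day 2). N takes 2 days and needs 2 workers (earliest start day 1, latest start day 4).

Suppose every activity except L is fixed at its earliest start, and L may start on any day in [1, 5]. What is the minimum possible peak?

9

L@1: d1:11  d2:6  d3:4  d4:4  d5:0 → peak 11
L@2: d1:9  d2:8  d3:4  d4:4  d5:0 → peak 9
L@3: d1:9  d2:6  d3:6  d4:4  d5:0 → peak 9
L@4: d1:9  d2:6  d3:4  d4:6  d5:0 → peak 9
L@5: d1:9  d2:6  d3:4  d4:4  d5:2 → peak 9
Best is L@2, peak 9.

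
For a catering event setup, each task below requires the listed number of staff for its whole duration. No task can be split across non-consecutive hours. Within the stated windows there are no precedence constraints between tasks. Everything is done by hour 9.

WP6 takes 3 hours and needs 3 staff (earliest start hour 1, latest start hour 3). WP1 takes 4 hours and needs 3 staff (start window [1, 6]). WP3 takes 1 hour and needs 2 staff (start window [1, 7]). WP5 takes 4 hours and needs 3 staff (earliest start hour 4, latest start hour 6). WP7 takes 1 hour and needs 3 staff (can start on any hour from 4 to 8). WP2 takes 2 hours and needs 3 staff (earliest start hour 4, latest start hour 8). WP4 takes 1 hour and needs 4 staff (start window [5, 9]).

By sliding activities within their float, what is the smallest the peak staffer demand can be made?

Early-start (WP6@1, WP1@1, WP3@1, WP5@4, WP7@4, WP2@4, WP4@5) gives peak 12: h1:8  h2:6  h3:6  h4:12  h5:10  h6:3  h7:3  h8:0  h9:0.
Shift WP3→4, WP5→5, WP7→5, WP2→6, WP4→9.
Schedule WP6@1, WP1@1, WP3@4, WP5@5, WP7@5, WP2@6, WP4@9: h1:6  h2:6  h3:6  h4:5  h5:6  h6:6  h7:6  h8:3  h9:4 — peak 6.
Total staffer-hours = 48 over 9 hours ⇒ peak ≥ ⌈48/9⌉ = 6, so 6 is optimal.

6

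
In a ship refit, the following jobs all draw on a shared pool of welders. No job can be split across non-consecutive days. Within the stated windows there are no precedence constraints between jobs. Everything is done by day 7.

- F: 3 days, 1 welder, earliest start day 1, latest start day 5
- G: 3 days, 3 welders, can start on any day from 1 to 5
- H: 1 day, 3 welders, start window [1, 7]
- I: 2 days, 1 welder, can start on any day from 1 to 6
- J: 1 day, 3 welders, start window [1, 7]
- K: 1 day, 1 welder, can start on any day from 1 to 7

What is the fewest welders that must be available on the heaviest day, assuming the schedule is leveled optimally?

4

Early-start (F@1, G@1, H@1, I@1, J@1, K@1) gives peak 12: d1:12  d2:5  d3:4  d4:0  d5:0  d6:0  d7:0.
Shift H→4, I→4, J→5, K→6.
Schedule F@1, G@1, H@4, I@4, J@5, K@6: d1:4  d2:4  d3:4  d4:4  d5:4  d6:1  d7:0 — peak 4.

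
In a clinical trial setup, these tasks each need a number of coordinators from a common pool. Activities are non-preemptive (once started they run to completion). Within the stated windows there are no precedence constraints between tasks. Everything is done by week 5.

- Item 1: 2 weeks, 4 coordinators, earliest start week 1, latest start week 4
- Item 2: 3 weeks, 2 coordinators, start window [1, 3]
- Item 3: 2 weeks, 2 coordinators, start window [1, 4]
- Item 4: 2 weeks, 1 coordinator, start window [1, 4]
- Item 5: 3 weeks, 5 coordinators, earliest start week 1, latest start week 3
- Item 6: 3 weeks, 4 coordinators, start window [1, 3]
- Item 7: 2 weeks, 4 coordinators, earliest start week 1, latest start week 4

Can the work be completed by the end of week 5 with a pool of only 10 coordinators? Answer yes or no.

no

Total coordinator-weeks = 55; over 5 weeks the average is 55/5 > 10, so some week must exceed 10.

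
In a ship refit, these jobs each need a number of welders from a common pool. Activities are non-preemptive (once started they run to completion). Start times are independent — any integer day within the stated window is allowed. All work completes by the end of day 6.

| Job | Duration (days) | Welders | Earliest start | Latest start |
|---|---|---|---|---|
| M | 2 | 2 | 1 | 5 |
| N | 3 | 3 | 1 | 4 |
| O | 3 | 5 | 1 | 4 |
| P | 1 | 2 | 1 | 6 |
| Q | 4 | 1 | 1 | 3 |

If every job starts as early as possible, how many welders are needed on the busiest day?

13

Early-start schedule: M@1, N@1, O@1, P@1, Q@1.
Load per day: day 1: 13, day 2: 11, day 3: 9, day 4: 1, day 5: 0, day 6: 0.
Peak is 13.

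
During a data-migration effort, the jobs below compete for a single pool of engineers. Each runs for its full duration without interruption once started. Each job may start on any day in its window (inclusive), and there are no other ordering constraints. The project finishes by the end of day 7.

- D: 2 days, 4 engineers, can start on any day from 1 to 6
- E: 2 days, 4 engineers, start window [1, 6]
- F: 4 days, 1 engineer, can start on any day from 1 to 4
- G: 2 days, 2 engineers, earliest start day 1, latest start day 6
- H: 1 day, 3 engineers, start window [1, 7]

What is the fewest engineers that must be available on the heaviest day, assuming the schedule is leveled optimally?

Early-start (D@1, E@1, F@1, G@1, H@1) gives peak 14: d1:14  d2:11  d3:1  d4:1  d5:0  d6:0  d7:0.
Shift E→3, G→5, H→5.
Schedule D@1, E@3, F@1, G@5, H@5: d1:5  d2:5  d3:5  d4:5  d5:5  d6:2  d7:0 — peak 5.

5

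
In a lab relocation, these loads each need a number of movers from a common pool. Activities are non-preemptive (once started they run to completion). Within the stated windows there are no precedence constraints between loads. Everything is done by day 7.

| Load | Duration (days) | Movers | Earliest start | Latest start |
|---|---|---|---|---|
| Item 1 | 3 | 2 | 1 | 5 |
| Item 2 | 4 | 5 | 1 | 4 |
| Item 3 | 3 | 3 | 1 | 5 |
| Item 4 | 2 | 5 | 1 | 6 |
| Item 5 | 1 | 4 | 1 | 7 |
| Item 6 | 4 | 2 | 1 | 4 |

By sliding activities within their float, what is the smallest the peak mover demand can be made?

9

Early-start (Item 1@1, Item 2@1, Item 3@1, Item 4@1, Item 5@1, Item 6@1) gives peak 21: d1:21  d2:17  d3:12  d4:7  d5:0  d6:0  d7:0.
Shift Item 3→5, Item 4→5, Item 5→7.
Schedule Item 1@1, Item 2@1, Item 3@5, Item 4@5, Item 5@7, Item 6@1: d1:9  d2:9  d3:9  d4:7  d5:8  d6:8  d7:7 — peak 9.
Total mover-days = 57 over 7 days ⇒ peak ≥ ⌈57/7⌉ = 9, so 9 is optimal.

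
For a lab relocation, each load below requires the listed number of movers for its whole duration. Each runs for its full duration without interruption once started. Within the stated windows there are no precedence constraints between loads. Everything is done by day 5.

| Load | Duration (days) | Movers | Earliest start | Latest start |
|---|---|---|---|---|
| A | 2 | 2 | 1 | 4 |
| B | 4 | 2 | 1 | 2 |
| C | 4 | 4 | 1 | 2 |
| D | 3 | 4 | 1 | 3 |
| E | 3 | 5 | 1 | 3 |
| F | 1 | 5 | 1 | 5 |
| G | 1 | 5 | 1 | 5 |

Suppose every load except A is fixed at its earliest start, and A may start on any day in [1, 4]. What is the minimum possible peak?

25

A@1: d1:27  d2:17  d3:15  d4:6  d5:0 → peak 27
A@2: d1:25  d2:17  d3:17  d4:6  d5:0 → peak 25
A@3: d1:25  d2:15  d3:17  d4:8  d5:0 → peak 25
A@4: d1:25  d2:15  d3:15  d4:8  d5:2 → peak 25
Best is A@2, peak 25.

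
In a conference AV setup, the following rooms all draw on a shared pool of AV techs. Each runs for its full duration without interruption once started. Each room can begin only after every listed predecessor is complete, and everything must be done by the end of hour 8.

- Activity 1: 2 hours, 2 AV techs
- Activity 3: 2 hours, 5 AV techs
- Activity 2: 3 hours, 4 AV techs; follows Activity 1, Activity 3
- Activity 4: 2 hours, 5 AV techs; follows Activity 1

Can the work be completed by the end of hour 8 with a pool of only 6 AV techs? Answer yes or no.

The minimum achievable peak is 7; 6 < 7, so no feasible schedule stays within the cap.

no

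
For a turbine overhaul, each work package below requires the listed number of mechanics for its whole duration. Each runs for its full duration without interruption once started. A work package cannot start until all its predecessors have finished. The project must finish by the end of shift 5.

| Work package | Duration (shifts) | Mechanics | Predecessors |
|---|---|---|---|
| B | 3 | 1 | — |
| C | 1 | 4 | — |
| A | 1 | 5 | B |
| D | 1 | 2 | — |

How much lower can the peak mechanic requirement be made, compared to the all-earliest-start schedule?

2

Early-start peak: s1:7  s2:1  s3:1  s4:5  s5:0 ⇒ 7.
Leveled (B@1, C@1, A@4, D@2): s1:5  s2:3  s3:1  s4:5  s5:0 ⇒ 5.
Reduction 7 − 5 = 2.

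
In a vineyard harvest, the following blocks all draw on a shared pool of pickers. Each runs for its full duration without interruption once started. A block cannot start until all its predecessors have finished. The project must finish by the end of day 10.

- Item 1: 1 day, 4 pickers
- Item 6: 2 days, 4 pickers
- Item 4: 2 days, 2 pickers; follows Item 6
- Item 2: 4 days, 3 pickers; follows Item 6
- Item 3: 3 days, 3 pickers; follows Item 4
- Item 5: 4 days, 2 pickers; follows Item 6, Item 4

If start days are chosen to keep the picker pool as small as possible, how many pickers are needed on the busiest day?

5

Early-start (Item 1@1, Item 6@1, Item 4@3, Item 2@3, Item 3@5, Item 5@5) gives peak 8: d1:8  d2:4  d3:5  d4:5  d5:8  d6:8  d7:5  d8:2  d9:0  d10:0.
Shift Item 6→2, Item 4→4, Item 2→4, Item 3→8, Item 5→6.
Schedule Item 1@1, Item 6@2, Item 4@4, Item 2@4, Item 3@8, Item 5@6: d1:4  d2:4  d3:4  d4:5  d5:5  d6:5  d7:5  d8:5  d9:5  d10:3 — peak 5.
Total picker-days = 45 over 10 days ⇒ peak ≥ ⌈45/10⌉ = 5, so 5 is optimal.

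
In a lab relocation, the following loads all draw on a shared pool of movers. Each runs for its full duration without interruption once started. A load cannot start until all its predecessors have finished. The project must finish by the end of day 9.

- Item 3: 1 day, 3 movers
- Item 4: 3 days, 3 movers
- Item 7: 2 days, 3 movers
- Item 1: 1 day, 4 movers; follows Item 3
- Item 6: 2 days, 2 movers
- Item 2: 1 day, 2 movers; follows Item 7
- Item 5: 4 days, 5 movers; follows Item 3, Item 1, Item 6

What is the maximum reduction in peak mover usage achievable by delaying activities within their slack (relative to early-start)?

Early-start peak: d1:11  d2:12  d3:10  d4:5  d5:5  d6:5  d7:0  d8:0  d9:0 ⇒ 12.
Leveled (Item 3@1, Item 4@1, Item 7@2, Item 1@4, Item 6@4, Item 2@5, Item 5@6): d1:6  d2:6  d3:6  d4:6  d5:4  d6:5  d7:5  d8:5  d9:5 ⇒ 6.
Reduction 12 − 6 = 6.

6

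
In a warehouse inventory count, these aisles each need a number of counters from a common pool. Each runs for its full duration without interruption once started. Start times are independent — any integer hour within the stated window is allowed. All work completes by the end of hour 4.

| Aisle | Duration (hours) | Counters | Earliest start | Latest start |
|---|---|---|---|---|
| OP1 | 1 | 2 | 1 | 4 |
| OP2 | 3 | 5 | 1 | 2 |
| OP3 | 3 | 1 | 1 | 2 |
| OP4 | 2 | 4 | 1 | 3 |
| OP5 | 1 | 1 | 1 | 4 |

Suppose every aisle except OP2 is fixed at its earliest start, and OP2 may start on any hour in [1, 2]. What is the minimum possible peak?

OP2@1: h1:13  h2:10  h3:6  h4:0 → peak 13
OP2@2: h1:8  h2:10  h3:6  h4:5 → peak 10
Best is OP2@2, peak 10.

10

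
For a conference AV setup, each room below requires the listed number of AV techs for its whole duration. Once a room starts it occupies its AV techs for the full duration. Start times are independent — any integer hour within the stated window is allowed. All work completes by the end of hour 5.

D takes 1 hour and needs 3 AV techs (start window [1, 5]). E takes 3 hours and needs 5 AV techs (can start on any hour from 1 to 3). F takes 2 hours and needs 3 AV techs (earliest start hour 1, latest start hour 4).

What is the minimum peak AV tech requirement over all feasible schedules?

6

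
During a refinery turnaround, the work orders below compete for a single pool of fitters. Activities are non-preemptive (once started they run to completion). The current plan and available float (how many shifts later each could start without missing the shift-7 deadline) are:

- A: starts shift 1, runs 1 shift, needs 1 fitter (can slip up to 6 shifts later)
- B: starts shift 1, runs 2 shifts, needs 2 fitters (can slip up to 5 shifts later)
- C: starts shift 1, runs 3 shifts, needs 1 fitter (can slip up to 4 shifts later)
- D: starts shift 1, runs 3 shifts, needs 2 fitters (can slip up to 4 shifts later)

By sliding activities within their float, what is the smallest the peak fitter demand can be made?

Early-start (A@1, B@1, C@1, D@1) gives peak 6: s1:6  s2:5  s3:3  s4:0  s5:0  s6:0  s7:0.
Shift C→2, D→3.
Schedule A@1, B@1, C@2, D@3: s1:3  s2:3  s3:3  s4:3  s5:2  s6:0  s7:0 — peak 3.

3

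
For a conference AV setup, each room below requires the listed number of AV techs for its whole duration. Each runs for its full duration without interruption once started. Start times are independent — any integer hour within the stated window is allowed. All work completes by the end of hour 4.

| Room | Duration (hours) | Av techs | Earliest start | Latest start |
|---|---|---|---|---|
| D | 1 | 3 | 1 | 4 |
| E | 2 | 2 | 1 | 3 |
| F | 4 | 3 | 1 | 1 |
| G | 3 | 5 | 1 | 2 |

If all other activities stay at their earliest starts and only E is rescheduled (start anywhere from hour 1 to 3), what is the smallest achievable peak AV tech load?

E@1: h1:13  h2:10  h3:8  h4:3 → peak 13
E@2: h1:11  h2:10  h3:10  h4:3 → peak 11
E@3: h1:11  h2:8  h3:10  h4:5 → peak 11
Best is E@2, peak 11.

11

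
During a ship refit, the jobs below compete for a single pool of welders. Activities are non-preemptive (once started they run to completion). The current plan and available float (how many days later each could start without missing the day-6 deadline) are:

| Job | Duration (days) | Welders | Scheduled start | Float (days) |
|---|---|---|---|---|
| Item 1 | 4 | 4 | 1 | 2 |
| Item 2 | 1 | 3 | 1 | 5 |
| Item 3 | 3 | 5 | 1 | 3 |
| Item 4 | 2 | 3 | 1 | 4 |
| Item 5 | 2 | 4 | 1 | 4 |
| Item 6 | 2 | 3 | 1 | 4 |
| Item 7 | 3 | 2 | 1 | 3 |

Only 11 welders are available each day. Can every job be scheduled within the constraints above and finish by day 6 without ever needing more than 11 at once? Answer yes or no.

yes

Schedule Item 1@1, Item 2@1, Item 3@2, Item 4@5, Item 5@5, Item 6@5, Item 7@1: d1:9  d2:11  d3:11  d4:9  d5:10  d6:10 — peak 11 ≤ 11.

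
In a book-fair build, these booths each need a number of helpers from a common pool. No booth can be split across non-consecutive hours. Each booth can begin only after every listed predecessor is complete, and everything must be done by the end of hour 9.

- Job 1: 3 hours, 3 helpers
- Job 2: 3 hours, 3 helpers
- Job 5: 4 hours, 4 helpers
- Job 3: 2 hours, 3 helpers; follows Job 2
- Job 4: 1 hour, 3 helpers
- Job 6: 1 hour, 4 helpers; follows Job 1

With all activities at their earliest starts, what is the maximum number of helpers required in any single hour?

13

Early-start schedule: Job 1@1, Job 2@1, Job 5@1, Job 3@4, Job 4@1, Job 6@4.
Load per hour: hour 1: 13, hour 2: 10, hour 3: 10, hour 4: 11, hour 5: 3, hour 6: 0, hour 7: 0, hour 8: 0, hour 9: 0.
Peak is 13.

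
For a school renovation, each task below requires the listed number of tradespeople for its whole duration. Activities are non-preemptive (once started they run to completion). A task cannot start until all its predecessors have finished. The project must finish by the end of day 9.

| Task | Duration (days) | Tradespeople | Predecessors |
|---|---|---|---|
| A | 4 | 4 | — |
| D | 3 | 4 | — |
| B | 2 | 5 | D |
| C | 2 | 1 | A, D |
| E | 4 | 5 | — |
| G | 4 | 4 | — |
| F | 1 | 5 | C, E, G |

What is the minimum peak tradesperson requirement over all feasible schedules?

Early-start (A@1, D@1, B@4, C@5, E@1, G@1, F@7) gives peak 18: d1:17  d2:17  d3:17  d4:18  d5:6  d6:1  d7:5  d8:0  d9:0.
Shift B→8, E→4, G→5, F→9.
Schedule A@1, D@1, B@8, C@5, E@4, G@5, F@9: d1:8  d2:8  d3:8  d4:9  d5:10  d6:10  d7:9  d8:9  d9:10 — peak 10.

10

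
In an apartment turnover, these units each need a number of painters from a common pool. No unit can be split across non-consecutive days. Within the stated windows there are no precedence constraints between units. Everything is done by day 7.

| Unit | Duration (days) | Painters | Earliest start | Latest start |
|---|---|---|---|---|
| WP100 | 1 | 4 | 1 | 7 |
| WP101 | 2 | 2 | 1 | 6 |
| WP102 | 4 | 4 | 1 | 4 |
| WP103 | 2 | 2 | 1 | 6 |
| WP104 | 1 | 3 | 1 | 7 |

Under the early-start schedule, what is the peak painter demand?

15

Early-start schedule: WP100@1, WP101@1, WP102@1, WP103@1, WP104@1.
Load per day: day 1: 15, day 2: 8, day 3: 4, day 4: 4, day 5: 0, day 6: 0, day 7: 0.
Peak is 15.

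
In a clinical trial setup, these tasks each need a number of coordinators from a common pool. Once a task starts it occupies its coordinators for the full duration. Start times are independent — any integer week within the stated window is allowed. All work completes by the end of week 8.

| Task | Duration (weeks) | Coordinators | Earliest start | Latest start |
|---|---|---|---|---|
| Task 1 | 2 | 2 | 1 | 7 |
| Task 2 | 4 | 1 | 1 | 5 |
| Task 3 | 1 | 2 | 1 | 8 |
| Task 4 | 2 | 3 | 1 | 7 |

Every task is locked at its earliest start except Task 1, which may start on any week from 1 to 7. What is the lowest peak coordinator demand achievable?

6

Task 1@1: w1:8  w2:6  w3:1  w4:1  w5:0  w6:0  w7:0  w8:0 → peak 8
Task 1@2: w1:6  w2:6  w3:3  w4:1  w5:0  w6:0  w7:0  w8:0 → peak 6
Task 1@3: w1:6  w2:4  w3:3  w4:3  w5:0  w6:0  w7:0  w8:0 → peak 6
Task 1@4: w1:6  w2:4  w3:1  w4:3  w5:2  w6:0  w7:0  w8:0 → peak 6
Task 1@5: w1:6  w2:4  w3:1  w4:1  w5:2  w6:2  w7:0  w8:0 → peak 6
Task 1@6: w1:6  w2:4  w3:1  w4:1  w5:0  w6:2  w7:2  w8:0 → peak 6
Task 1@7: w1:6  w2:4  w3:1  w4:1  w5:0  w6:0  w7:2  w8:2 → peak 6
Best is Task 1@2, peak 6.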